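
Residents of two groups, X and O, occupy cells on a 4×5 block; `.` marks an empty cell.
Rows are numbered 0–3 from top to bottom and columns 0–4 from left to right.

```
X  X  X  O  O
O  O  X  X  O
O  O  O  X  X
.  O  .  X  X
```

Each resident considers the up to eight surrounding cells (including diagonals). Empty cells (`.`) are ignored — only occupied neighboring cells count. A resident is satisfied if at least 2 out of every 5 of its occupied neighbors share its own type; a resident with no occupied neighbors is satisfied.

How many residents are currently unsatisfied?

1

Row 0: (0,0)X 1/3 not · (0,1)X 3/5 satisfied · (0,2)X 3/5 satisfied · (0,3)O 2/5 satisfied · (0,4)O 2/3 satisfied
Row 1: (1,0)O 3/5 satisfied · (1,1)O 4/8 satisfied · (1,2)X 4/8 satisfied · (1,3)X 4/8 satisfied · (1,4)O 2/5 satisfied
Row 2: (2,0)O 4/4 satisfied · (2,1)O 5/6 satisfied · (2,2)O 3/7 satisfied · (2,3)X 5/7 satisfied · (2,4)X 4/5 satisfied
Row 3: (3,1)O 3/3 satisfied · (3,3)X 3/4 satisfied · (3,4)X 3/3 satisfied
Unsatisfied: (0,0) — 1 in total.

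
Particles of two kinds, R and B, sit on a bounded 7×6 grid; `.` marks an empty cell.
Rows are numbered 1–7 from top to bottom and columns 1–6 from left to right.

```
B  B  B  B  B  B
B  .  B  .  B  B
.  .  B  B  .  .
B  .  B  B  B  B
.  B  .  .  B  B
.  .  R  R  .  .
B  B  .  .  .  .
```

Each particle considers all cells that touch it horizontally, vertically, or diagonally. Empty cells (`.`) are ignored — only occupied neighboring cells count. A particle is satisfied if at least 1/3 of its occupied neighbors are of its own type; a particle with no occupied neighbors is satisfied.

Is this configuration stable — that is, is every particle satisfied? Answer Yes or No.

(1,1)B 2/2 ✓
(1,2)B 4/4 ✓
(1,3)B 3/3 ✓
(1,4)B 4/4 ✓
(1,5)B 4/4 ✓
(1,6)B 3/3 ✓
(2,1)B 2/2 ✓
(2,3)B 5/5 ✓
(2,5)B 5/5 ✓
(2,6)B 3/3 ✓
(3,3)B 4/4 ✓
(3,4)B 6/6 ✓
(4,1)B 1/1 ✓
(4,3)B 4/4 ✓
(4,4)B 5/5 ✓
(4,5)B 5/5 ✓
(4,6)B 3/3 ✓
(5,2)B 2/3 ✓
(5,5)B 4/5 ✓
(5,6)B 3/3 ✓
(6,3)R 1/3 ✓
(6,4)R 1/2 ✓
(7,1)B 1/1 ✓
(7,2)B 1/2 ✓
All meet the threshold, so the configuration is stable.

Yes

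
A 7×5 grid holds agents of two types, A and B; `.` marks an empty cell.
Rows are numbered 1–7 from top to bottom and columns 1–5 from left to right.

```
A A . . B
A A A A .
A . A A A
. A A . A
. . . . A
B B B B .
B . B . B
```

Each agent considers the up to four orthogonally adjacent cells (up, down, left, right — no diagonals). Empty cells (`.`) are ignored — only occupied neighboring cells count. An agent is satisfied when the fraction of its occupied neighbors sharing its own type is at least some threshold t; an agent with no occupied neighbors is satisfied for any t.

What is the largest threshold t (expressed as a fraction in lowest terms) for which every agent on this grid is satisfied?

(1,1)A 2/2
(1,2)A 2/2
(1,5)B — no occupied neighbors
(2,1)A 3/3
(2,2)A 3/3
(2,3)A 3/3
(2,4)A 2/2
(3,1)A 1/1
(3,3)A 3/3
(3,4)A 3/3
(3,5)A 2/2
(4,2)A 1/1
(4,3)A 2/2
(4,5)A 2/2
(5,5)A 1/1
(6,1)B 2/2
(6,2)B 2/2
(6,3)B 3/3
(6,4)B 1/1
(7,1)B 1/1
(7,3)B 1/1
(7,5)B — no occupied neighbors
The smallest same-type fraction is 2/2 at (1,1), which reduces to 1/1. Any threshold above that leaves this agent unsatisfied.

1/1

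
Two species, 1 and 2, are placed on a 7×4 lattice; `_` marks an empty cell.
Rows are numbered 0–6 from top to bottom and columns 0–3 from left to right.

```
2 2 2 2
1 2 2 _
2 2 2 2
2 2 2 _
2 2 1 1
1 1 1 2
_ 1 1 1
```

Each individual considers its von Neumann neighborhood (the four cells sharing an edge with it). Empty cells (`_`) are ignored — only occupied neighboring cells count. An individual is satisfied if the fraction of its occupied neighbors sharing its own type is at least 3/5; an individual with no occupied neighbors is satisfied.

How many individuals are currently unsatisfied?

8

(0,0)2 1/2 unhappy
(0,1)2 3/3 ok
(0,2)2 3/3 ok
(0,3)2 1/1 ok
(1,0)1 0/3 unhappy
(1,1)2 3/4 ok
(1,2)2 3/3 ok
(2,0)2 2/3 ok
(2,1)2 4/4 ok
(2,2)2 4/4 ok
(2,3)2 1/1 ok
(3,0)2 3/3 ok
(3,1)2 4/4 ok
(3,2)2 2/3 ok
(4,0)2 2/3 ok
(4,1)2 2/4 unhappy
(4,2)1 2/4 unhappy
(4,3)1 1/2 unhappy
(5,0)1 1/2 unhappy
(5,1)1 3/4 ok
(5,2)1 3/4 ok
(5,3)2 0/3 unhappy
(6,1)1 2/2 ok
(6,2)1 3/3 ok
(6,3)1 1/2 unhappy
Unsatisfied: (0,0), (1,0), (4,1), (4,2), (4,3), (5,0), (5,3), (6,3) — 8 in total.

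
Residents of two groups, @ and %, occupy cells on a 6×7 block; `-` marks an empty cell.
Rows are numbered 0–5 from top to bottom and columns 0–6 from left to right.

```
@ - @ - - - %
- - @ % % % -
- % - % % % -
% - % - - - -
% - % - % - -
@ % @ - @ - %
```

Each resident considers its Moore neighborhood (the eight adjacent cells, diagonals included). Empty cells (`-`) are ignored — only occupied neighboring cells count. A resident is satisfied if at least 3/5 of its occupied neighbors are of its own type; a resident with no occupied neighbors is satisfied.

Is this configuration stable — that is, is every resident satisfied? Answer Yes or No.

No

Row 0: (0,0)@ 0/0 satisfied · (0,2)@ 1/2 not · (0,6)% 1/1 satisfied
Row 1: (1,2)@ 1/4 not · (1,3)% 3/5 satisfied · (1,4)% 5/5 satisfied · (1,5)% 4/4 satisfied
Row 2: (2,1)% 2/3 satisfied · (2,3)% 4/5 satisfied · (2,4)% 5/5 satisfied · (2,5)% 3/3 satisfied
Row 3: (3,0)% 2/2 satisfied · (3,2)% 3/3 satisfied
Row 4: (4,0)% 2/3 satisfied · (4,2)% 2/3 satisfied · (4,4)% 0/1 not
Row 5: (5,0)@ 0/2 not · (5,1)% 2/4 not · (5,2)@ 0/2 not · (5,4)@ 0/1 not · (5,6)% 0/0 satisfied
For instance (0,2) has only 1/2 same-type neighbors, below 3/5.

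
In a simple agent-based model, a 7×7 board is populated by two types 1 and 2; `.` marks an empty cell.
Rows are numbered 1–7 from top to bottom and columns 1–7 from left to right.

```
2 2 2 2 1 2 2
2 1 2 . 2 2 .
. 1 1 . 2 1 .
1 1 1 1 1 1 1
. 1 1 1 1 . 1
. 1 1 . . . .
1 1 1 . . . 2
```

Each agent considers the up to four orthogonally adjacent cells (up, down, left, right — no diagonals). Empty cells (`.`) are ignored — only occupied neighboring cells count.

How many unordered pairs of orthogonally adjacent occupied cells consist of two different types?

10

Scan each occupied cell's neighbors to the right and below so each pair is counted once.
Row 1: 2(1,1)–2(1,2)= 2(1,1)–2(2,1)= 2(1,2)–2(1,3)= 2(1,2)–1(2,2)≠ 2(1,3)–2(1,4)= 2(1,3)–2(2,3)= 2(1,4)–1(1,5)≠ 1(1,5)–2(1,6)≠ 1(1,5)–2(2,5)≠ 2(1,6)–2(1,7)= 2(1,6)–2(2,6)=  → 4/11 unlike.
Row 2: 2(2,1)–1(2,2)≠ 1(2,2)–2(2,3)≠ 1(2,2)–1(3,2)= 2(2,3)–1(3,3)≠ 2(2,5)–2(2,6)= 2(2,5)–2(3,5)= 2(2,6)–1(3,6)≠  → 4/7 unlike.
Row 3: 1(3,2)–1(3,3)= 1(3,2)–1(4,2)= 1(3,3)–1(4,3)= 2(3,5)–1(3,6)≠ 2(3,5)–1(4,5)≠ 1(3,6)–1(4,6)=  → 2/6 unlike.
Row 4: 1(4,1)–1(4,2)= 1(4,2)–1(4,3)= 1(4,2)–1(5,2)= 1(4,3)–1(4,4)= 1(4,3)–1(5,3)= 1(4,4)–1(4,5)= 1(4,4)–1(5,4)= 1(4,5)–1(4,6)= 1(4,5)–1(5,5)= 1(4,6)–1(4,7)= 1(4,7)–1(5,7)=  → 0/11 unlike.
Row 5: 1(5,2)–1(5,3)= 1(5,2)–1(6,2)= 1(5,3)–1(5,4)= 1(5,3)–1(6,3)= 1(5,4)–1(5,5)=  → 0/5 unlike.
Row 6: 1(6,2)–1(6,3)= 1(6,2)–1(7,2)= 1(6,3)–1(7,3)=  → 0/3 unlike.
Row 7: 1(7,1)–1(7,2)= 1(7,2)–1(7,3)=  → 0/2 unlike.
Total adjacent occupied pairs: 45; unlike-type pairs: 10.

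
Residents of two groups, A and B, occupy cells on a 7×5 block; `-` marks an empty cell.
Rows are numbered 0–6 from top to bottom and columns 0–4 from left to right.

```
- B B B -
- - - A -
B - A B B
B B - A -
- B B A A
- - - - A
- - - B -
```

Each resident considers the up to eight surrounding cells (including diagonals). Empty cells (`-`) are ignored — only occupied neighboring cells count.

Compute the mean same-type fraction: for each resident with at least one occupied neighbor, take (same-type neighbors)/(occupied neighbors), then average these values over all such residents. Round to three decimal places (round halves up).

0.627

Row 0: (0,1)B 1/1 · (0,2)B 2/3 · (0,3)B 1/2
Row 1: (1,3)A 1/5
Row 2: (2,0)B 2/2 · (2,2)A 2/4 · (2,3)B 1/4 · (2,4)B 1/3
Row 3: (3,0)B 3/3 · (3,1)B 4/5 · (3,3)A 3/6
Row 4: (4,1)B 3/3 · (4,2)B 2/4 · (4,3)A 3/4 · (4,4)A 3/3
Row 5: (5,4)A 2/3
Row 6: (6,3)B 0/1
Sum over 17 residents: 1/1 + 2/3 + 1/2 + 1/5 + 2/2 + 2/4 + 1/4 + 1/3 + 3/3 + 4/5 + 3/6 + 3/3 + 2/4 + 3/4 + 3/3 + 2/3 + 0/1 = 32/3; mean = 32/3 ÷ 17 = 32/51 = 0.627450… → 0.627.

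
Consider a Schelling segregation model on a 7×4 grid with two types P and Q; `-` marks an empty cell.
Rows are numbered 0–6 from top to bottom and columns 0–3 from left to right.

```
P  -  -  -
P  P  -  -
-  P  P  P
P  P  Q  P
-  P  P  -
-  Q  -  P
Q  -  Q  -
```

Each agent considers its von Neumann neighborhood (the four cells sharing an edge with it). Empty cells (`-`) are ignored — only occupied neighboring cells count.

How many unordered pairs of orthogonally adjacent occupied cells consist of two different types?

Scan each occupied cell's neighbors to the right and below so each pair is counted once.
Row 0: P(0,0)–P(1,0)=  → 0/1 unlike.
Row 1: P(1,0)–P(1,1)= P(1,1)–P(2,1)=  → 0/2 unlike.
Row 2: P(2,1)–P(2,2)= P(2,1)–P(3,1)= P(2,2)–P(2,3)= P(2,2)–Q(3,2)≠ P(2,3)–P(3,3)=  → 1/5 unlike.
Row 3: P(3,0)–P(3,1)= P(3,1)–Q(3,2)≠ P(3,1)–P(4,1)= Q(3,2)–P(3,3)≠ Q(3,2)–P(4,2)≠  → 3/5 unlike.
Row 4: P(4,1)–P(4,2)= P(4,1)–Q(5,1)≠  → 1/2 unlike.
Total adjacent occupied pairs: 15; unlike-type pairs: 5.

5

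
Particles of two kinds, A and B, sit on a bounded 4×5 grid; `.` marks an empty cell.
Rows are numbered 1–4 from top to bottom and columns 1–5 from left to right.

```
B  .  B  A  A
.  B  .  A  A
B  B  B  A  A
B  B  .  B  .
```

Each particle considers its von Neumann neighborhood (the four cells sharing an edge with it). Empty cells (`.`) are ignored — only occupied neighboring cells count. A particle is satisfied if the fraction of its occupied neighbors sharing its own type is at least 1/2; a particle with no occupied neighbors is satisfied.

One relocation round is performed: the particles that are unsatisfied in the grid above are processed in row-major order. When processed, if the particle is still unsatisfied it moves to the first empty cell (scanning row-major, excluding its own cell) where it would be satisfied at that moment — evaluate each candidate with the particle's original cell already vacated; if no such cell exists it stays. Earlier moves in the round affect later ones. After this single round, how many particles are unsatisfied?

Initially unsatisfied (in order): (1,3), (4,4).
  (1,3) → (1,2).
  (4,4) → (1,3).
Resulting grid:
B B B A A
. B . A A
B B B A A
B B . . .
All satisfied now.

0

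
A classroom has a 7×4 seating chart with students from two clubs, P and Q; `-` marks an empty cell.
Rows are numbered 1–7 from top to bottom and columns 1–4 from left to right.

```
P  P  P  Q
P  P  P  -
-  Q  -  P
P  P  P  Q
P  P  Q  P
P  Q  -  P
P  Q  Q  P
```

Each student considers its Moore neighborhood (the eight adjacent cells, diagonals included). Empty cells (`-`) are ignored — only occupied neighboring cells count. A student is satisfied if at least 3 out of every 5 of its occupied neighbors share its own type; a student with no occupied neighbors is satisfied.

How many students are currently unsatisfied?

12

(1,1)P 3/3 satisfied
(1,2)P 5/5 satisfied
(1,3)P 3/4 satisfied
(1,4)Q 0/2 not
(2,1)P 3/4 satisfied
(2,2)P 5/6 satisfied
(2,3)P 4/6 satisfied
(3,2)Q 0/6 not
(3,4)P 2/3 satisfied
(4,1)P 3/4 satisfied
(4,2)P 4/6 satisfied
(4,3)P 4/7 not
(4,4)Q 1/4 not
(5,1)P 4/5 satisfied
(5,2)P 5/7 satisfied
(5,3)Q 2/7 not
(5,4)P 2/4 not
(6,1)P 3/5 satisfied
(6,2)Q 3/7 not
(6,4)P 2/4 not
(7,1)P 1/3 not
(7,2)Q 2/4 not
(7,3)Q 2/4 not
(7,4)P 1/2 not
Unsatisfied: (1,4), (3,2), (4,3), (4,4), (5,3), (5,4), (6,2), (6,4), (7,1), (7,2), (7,3), (7,4) — 12 in total.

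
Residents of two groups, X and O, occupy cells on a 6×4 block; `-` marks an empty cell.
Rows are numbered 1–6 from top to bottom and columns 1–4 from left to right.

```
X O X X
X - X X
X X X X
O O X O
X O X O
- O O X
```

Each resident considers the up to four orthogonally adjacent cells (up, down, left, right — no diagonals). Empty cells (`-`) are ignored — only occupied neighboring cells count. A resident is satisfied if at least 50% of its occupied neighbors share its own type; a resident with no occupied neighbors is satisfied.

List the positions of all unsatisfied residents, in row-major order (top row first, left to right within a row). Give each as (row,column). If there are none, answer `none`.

(1,1)X 1/2 satisfied
(1,2)O 0/2 not
(1,3)X 2/3 satisfied
(1,4)X 2/2 satisfied
(2,1)X 2/2 satisfied
(2,3)X 3/3 satisfied
(2,4)X 3/3 satisfied
(3,1)X 2/3 satisfied
(3,2)X 2/3 satisfied
(3,3)X 4/4 satisfied
(3,4)X 2/3 satisfied
(4,1)O 1/3 not
(4,2)O 2/4 satisfied
(4,3)X 2/4 satisfied
(4,4)O 1/3 not
(5,1)X 0/2 not
(5,2)O 2/4 satisfied
(5,3)X 1/4 not
(5,4)O 1/3 not
(6,2)O 2/2 satisfied
(6,3)O 1/3 not
(6,4)X 0/2 not

(1,2), (4,1), (4,4), (5,1), (5,3), (5,4), (6,3), (6,4)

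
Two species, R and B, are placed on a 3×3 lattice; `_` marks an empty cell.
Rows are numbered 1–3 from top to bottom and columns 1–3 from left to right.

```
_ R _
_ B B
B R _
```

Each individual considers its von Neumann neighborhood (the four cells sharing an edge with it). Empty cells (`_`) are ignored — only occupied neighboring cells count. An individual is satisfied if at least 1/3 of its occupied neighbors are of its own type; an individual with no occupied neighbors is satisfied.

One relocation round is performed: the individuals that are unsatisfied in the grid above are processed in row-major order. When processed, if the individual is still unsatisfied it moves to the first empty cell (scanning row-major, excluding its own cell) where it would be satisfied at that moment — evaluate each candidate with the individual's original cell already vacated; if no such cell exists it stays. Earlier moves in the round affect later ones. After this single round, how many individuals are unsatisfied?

0

Initially unsatisfied (in order): (1,2), (3,1), (3,2).
  (1,2) → (1,1).
  (3,1) → (1,2).
  (3,2) → (2,1).
Resulting grid:
R B _
R B B
_ _ _
All satisfied now.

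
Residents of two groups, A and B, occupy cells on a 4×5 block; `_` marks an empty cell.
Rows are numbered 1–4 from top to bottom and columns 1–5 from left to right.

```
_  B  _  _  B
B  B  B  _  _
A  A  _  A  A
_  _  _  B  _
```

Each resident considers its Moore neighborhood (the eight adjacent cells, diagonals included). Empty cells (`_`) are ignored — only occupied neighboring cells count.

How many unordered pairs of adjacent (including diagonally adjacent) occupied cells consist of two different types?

8

Scan each occupied cell's neighbors to the right and below (and the two forward diagonals) so each pair is counted once.
From row 1: 0 unlike of 3 pairs (running 0/3).
From row 2: 6 unlike of 8 pairs (running 6/11).
From row 3: 2 unlike of 4 pairs (running 8/15).
Total adjacent occupied pairs: 15; unlike-type pairs: 8.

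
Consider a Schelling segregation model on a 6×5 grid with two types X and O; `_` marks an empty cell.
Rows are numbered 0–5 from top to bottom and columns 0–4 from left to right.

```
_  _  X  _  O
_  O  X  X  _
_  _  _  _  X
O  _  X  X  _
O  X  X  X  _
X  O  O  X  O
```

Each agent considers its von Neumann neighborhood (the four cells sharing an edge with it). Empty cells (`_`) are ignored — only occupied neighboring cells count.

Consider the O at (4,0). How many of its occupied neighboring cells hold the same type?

1

Occupied neighbors of (4,0): (3,0)=O, (5,0)=X, (4,1)=X.
Same type (O): 1 of 3.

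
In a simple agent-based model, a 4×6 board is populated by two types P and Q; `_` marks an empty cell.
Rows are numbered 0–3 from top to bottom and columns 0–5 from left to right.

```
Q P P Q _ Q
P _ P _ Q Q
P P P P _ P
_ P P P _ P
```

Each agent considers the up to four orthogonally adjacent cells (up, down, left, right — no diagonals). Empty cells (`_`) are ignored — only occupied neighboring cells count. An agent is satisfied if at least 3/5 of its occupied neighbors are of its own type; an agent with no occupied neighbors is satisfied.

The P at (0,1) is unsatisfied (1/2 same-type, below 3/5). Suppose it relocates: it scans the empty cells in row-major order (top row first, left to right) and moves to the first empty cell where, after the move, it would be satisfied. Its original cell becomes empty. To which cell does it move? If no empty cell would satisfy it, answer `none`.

Vacating (0,1). Empty cells in order:
  (0,4): 0/3 same-type → still unsatisfied.
  (1,1): 3/3 same-type → satisfied — stop here.

(1,1)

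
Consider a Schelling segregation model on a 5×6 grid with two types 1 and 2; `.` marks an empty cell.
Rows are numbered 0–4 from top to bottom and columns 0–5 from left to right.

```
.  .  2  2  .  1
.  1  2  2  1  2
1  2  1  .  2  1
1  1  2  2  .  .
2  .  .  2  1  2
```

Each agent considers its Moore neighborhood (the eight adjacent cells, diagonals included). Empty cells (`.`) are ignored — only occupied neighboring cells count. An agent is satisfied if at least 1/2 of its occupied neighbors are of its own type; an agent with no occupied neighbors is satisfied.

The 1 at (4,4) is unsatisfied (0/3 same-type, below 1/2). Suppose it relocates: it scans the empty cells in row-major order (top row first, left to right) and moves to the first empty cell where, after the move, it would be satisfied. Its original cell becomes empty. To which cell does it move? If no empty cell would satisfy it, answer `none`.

(0,0)

Vacating (4,4). Empty cells in order:
  (0,0): 1/1 same-type → satisfied — stop here.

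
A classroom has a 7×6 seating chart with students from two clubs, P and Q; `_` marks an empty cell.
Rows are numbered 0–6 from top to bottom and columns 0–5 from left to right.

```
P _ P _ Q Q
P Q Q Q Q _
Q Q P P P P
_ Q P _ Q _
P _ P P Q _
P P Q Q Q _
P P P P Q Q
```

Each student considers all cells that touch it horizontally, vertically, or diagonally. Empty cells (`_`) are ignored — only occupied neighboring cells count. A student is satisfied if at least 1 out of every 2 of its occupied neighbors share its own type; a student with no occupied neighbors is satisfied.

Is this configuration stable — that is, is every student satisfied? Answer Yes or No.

No

Row 0: (0,0)P 1/2 ok · (0,2)P 0/3 unhappy · (0,4)Q 3/3 ok · (0,5)Q 2/2 ok
Row 1: (1,0)P 1/4 unhappy · (1,1)Q 3/7 unhappy · (1,2)Q 3/6 ok · (1,3)Q 3/7 unhappy · (1,4)Q 3/6 ok
Row 2: (2,0)Q 3/4 ok · (2,1)Q 4/7 ok · (2,2)P 2/7 unhappy · (2,3)P 3/7 unhappy · (2,4)P 2/5 unhappy · (2,5)P 1/3 unhappy
Row 3: (3,1)Q 2/6 unhappy · (3,2)P 4/6 ok · (3,4)Q 1/5 unhappy
Row 4: (4,0)P 2/3 ok · (4,2)P 3/6 ok · (4,3)P 2/7 unhappy · (4,4)Q 3/4 ok
Row 5: (5,0)P 4/4 ok · (5,1)P 6/7 ok · (5,2)Q 1/7 unhappy · (5,3)Q 4/8 ok · (5,4)Q 4/6 ok
Row 6: (6,0)P 3/3 ok · (6,1)P 4/5 ok · (6,2)P 3/5 ok · (6,3)P 1/5 unhappy · (6,4)Q 3/4 ok · (6,5)Q 2/2 ok
For instance (0,2) has only 0/3 same-type neighbors, below 1/2.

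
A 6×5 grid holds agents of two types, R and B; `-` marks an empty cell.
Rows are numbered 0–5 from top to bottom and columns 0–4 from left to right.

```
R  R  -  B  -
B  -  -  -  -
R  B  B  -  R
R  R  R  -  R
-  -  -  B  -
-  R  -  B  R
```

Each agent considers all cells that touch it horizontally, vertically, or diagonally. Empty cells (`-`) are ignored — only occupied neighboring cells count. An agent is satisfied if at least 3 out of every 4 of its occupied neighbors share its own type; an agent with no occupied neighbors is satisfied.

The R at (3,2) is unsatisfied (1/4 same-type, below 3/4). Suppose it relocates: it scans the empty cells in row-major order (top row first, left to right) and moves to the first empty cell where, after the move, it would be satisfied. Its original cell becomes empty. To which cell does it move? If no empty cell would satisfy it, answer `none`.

(4,0)

Vacating (3,2). Empty cells in order:
  (0,2): 1/2 same-type → still unsatisfied.
  (0,4): 0/1 same-type → still unsatisfied.
  (1,1): 3/6 same-type → still unsatisfied.
  (1,2): 1/4 same-type → still unsatisfied.
  (1,3): 1/3 same-type → still unsatisfied.
  (1,4): 1/2 same-type → still unsatisfied.
  (2,3): 2/3 same-type → still unsatisfied.
  (3,3): 2/4 same-type → still unsatisfied.
  (4,0): 3/3 same-type → satisfied — stop here.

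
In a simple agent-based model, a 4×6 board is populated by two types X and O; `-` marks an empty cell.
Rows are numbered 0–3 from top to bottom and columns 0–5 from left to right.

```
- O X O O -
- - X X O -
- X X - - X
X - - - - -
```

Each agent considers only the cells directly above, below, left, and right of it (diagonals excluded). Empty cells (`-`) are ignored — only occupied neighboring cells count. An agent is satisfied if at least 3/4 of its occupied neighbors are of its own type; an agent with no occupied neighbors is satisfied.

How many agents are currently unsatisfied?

5

Row 0: (0,1)O 0/1 not · (0,2)X 1/3 not · (0,3)O 1/3 not · (0,4)O 2/2 satisfied
Row 1: (1,2)X 3/3 satisfied · (1,3)X 1/3 not · (1,4)O 1/2 not
Row 2: (2,1)X 1/1 satisfied · (2,2)X 2/2 satisfied · (2,5)X 0/0 satisfied
Row 3: (3,0)X 0/0 satisfied
Unsatisfied: (0,1), (0,2), (0,3), (1,3), (1,4) — 5 in total.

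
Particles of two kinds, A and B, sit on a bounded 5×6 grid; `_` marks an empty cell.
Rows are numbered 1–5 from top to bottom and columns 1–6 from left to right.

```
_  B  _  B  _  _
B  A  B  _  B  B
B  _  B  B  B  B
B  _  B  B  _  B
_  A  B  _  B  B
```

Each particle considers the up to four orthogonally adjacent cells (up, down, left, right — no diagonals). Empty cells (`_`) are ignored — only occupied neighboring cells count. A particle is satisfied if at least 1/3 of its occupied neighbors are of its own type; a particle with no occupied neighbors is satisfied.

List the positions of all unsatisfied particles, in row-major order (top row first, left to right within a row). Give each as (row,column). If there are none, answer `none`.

Row 1: (1,2)B 0/1 not · (1,4)B 0/0 satisfied
Row 2: (2,1)B 1/2 satisfied · (2,2)A 0/3 not · (2,3)B 1/2 satisfied · (2,5)B 2/2 satisfied · (2,6)B 2/2 satisfied
Row 3: (3,1)B 2/2 satisfied · (3,3)B 3/3 satisfied · (3,4)B 3/3 satisfied · (3,5)B 3/3 satisfied · (3,6)B 3/3 satisfied
Row 4: (4,1)B 1/1 satisfied · (4,3)B 3/3 satisfied · (4,4)B 2/2 satisfied · (4,6)B 2/2 satisfied
Row 5: (5,2)A 0/1 not · (5,3)B 1/2 satisfied · (5,5)B 1/1 satisfied · (5,6)B 2/2 satisfied

(1,2), (2,2), (5,2)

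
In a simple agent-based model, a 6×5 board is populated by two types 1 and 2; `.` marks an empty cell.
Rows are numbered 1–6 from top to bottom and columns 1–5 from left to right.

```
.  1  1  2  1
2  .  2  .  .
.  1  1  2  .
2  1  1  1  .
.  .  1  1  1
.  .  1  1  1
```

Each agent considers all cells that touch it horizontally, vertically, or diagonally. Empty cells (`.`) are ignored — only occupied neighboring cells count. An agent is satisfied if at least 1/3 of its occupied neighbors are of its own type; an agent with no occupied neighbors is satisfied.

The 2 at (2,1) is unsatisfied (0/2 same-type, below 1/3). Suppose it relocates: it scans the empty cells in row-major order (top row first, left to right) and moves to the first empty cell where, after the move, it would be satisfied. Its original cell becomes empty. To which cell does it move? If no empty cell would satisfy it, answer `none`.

(2,4)

Vacating (2,1). Empty cells in order:
  (1,1): 0/1 same-type → still unsatisfied.
  (2,2): 1/5 same-type → still unsatisfied.
  (2,4): 3/6 same-type → satisfied — stop here.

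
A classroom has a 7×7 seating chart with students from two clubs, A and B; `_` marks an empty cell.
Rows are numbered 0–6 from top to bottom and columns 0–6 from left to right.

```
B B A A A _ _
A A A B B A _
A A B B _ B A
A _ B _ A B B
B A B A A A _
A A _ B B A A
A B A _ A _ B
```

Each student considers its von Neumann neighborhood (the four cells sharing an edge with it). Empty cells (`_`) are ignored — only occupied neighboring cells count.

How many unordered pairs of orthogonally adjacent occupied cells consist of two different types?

27

Scan each occupied cell's neighbors to the right and below so each pair is counted once.
From row 0: 5 unlike of 9 pairs (running 5/9).
From row 1: 4 unlike of 10 pairs (running 9/19).
From row 2: 3 unlike of 8 pairs (running 12/27).
From row 3: 3 unlike of 6 pairs (running 15/33).
From row 4: 6 unlike of 10 pairs (running 21/43).
From row 5: 4 unlike of 8 pairs (running 25/51).
From row 6: 2 unlike of 2 pairs (running 27/53).
Total adjacent occupied pairs: 53; unlike-type pairs: 27.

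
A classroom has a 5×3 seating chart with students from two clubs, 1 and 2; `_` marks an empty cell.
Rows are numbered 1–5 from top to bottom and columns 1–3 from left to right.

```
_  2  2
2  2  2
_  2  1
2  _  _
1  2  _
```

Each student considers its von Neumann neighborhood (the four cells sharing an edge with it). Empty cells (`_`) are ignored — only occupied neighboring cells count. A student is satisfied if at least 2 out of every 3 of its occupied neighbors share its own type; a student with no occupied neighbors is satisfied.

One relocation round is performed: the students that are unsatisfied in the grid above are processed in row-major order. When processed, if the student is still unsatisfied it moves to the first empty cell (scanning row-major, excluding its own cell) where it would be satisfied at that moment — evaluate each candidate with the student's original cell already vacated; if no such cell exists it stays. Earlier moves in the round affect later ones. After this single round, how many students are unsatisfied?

0

Initially unsatisfied (in order): (3,2), (3,3), (4,1), (5,1), (5,2).
  (3,2) → (1,1).
  (3,3) → (4,3).
  (4,1) → (3,1).
  (5,1): no empty cell satisfies it; stays.
  (5,2) → (3,2).
Resulting grid:
2 2 2
2 2 2
2 2 _
_ _ 1
1 _ _
All satisfied now.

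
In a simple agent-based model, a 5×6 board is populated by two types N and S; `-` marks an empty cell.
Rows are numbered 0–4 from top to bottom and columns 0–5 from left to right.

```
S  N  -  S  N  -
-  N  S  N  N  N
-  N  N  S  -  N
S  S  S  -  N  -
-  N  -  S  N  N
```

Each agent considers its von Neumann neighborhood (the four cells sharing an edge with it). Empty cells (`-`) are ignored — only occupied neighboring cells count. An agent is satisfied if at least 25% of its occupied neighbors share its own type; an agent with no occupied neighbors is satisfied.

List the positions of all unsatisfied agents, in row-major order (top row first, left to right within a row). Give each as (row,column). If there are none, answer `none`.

(0,0)S 0/1 not
(0,1)N 1/2 satisfied
(0,3)S 0/2 not
(0,4)N 1/2 satisfied
(1,1)N 2/3 satisfied
(1,2)S 0/3 not
(1,3)N 1/4 satisfied
(1,4)N 3/3 satisfied
(1,5)N 2/2 satisfied
(2,1)N 2/3 satisfied
(2,2)N 1/4 satisfied
(2,3)S 0/2 not
(2,5)N 1/1 satisfied
(3,0)S 1/1 satisfied
(3,1)S 2/4 satisfied
(3,2)S 1/2 satisfied
(3,4)N 1/1 satisfied
(4,1)N 0/1 not
(4,3)S 0/1 not
(4,4)N 2/3 satisfied
(4,5)N 1/1 satisfied

(0,0), (0,3), (1,2), (2,3), (4,1), (4,3)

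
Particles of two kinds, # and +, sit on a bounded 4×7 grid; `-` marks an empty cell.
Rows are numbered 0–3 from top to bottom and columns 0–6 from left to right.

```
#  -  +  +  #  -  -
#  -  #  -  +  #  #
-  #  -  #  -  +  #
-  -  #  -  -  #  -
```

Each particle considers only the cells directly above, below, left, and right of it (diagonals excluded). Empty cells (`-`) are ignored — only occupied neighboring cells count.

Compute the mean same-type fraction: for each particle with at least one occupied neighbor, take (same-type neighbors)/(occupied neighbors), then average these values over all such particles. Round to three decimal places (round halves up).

0.403

Row 0: (0,0)# 1/1 · (0,2)+ 1/2 · (0,3)+ 1/2 · (0,4)# 0/2
Row 1: (1,0)# 1/1 · (1,2)# 0/1 · (1,4)+ 0/2 · (1,5)# 1/3 · (1,6)# 2/2
Row 2: (2,1)# — no occupied neighbors · (2,3)# — no occupied neighbors · (2,5)+ 0/3 · (2,6)# 1/2
Row 3: (3,2)# — no occupied neighbors · (3,5)# 0/1
Sum over 12 particles: 1/1 + 1/2 + 1/2 + 0/2 + 1/1 + 0/1 + 0/2 + 1/3 + 2/2 + 0/3 + 1/2 + 0/1 = 29/6; mean = 29/6 ÷ 12 = 29/72 = 0.402777… → 0.403.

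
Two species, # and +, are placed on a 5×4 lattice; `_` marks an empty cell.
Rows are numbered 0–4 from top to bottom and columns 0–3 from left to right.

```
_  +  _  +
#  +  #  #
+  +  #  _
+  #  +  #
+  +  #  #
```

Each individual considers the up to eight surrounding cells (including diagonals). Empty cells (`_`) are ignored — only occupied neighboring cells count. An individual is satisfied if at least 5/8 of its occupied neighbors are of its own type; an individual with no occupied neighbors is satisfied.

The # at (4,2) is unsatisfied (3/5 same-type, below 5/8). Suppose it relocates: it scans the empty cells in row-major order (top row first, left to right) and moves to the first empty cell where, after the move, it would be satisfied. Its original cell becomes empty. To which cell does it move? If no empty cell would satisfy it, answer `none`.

(2,3)

Vacating (4,2). Empty cells in order:
  (0,0): 1/3 same-type → still unsatisfied.
  (0,2): 2/5 same-type → still unsatisfied.
  (2,3): 4/5 same-type → satisfied — stop here.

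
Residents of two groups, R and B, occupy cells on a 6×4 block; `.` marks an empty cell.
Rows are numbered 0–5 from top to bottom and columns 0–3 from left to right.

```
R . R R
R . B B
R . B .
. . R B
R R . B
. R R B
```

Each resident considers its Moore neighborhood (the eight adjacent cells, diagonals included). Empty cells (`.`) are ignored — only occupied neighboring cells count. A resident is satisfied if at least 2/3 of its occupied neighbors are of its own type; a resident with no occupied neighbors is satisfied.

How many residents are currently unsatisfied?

Row 0: (0,0)R 1/1 ✓ · (0,2)R 1/3 ✗ · (0,3)R 1/3 ✗
Row 1: (1,0)R 2/2 ✓ · (1,2)B 2/4 ✗ · (1,3)B 2/4 ✗
Row 2: (2,0)R 1/1 ✓ · (2,2)B 3/4 ✓
Row 3: (3,2)R 1/4 ✗ · (3,3)B 2/3 ✓
Row 4: (4,0)R 2/2 ✓ · (4,1)R 4/4 ✓ · (4,3)B 2/4 ✗
Row 5: (5,1)R 3/3 ✓ · (5,2)R 2/4 ✗ · (5,3)B 1/2 ✗
Unsatisfied: (0,2), (0,3), (1,2), (1,3), (3,2), (4,3), (5,2), (5,3) — 8 in total.

8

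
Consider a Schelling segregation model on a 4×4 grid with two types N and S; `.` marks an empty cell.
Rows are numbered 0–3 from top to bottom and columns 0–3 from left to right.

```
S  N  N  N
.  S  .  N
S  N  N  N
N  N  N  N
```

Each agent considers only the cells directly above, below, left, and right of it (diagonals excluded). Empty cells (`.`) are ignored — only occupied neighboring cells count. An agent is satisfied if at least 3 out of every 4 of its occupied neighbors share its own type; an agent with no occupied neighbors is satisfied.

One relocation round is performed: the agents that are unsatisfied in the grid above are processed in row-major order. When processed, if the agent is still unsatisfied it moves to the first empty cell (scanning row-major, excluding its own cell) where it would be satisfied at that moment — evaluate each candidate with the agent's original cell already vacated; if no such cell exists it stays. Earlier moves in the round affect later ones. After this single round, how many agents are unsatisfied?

3

Initially unsatisfied (in order): (0,0), (0,1), (1,1), (2,0), (2,1), (3,0).
  (0,0) → (1,0).
  (0,1) → (1,2).
  (1,1) → (0,0).
  (2,0): no empty cell satisfies it; stays.
  (2,1): no empty cell satisfies it; stays.
  (3,0): no empty cell satisfies it; stays.
Resulting grid:
S . N N
S . N N
S N N N
N N N N
Unsatisfied now: (2,0), (2,1), (3,0).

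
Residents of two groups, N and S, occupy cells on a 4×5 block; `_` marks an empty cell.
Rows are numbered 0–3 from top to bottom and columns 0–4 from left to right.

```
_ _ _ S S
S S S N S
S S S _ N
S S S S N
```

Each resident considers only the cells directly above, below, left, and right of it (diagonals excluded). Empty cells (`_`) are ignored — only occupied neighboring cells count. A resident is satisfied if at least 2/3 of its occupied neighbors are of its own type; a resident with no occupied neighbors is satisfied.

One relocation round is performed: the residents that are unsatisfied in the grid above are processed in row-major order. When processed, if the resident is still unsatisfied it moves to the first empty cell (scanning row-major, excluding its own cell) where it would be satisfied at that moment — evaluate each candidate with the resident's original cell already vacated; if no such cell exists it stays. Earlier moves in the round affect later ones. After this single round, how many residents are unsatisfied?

1

Initially unsatisfied (in order): (0,3), (1,3), (1,4), (2,4), (3,3), (3,4).
  (0,3) → (0,0).
  (1,3): no empty cell satisfies it; stays.
  (1,4) → (0,1).
  (2,4): now satisfied by earlier moves; stays.
  (3,3) → (0,2).
  (3,4): now satisfied by earlier moves; stays.
Resulting grid:
S S S _ S
S S S N _
S S S _ N
S S S _ N
Unsatisfied now: (1,3).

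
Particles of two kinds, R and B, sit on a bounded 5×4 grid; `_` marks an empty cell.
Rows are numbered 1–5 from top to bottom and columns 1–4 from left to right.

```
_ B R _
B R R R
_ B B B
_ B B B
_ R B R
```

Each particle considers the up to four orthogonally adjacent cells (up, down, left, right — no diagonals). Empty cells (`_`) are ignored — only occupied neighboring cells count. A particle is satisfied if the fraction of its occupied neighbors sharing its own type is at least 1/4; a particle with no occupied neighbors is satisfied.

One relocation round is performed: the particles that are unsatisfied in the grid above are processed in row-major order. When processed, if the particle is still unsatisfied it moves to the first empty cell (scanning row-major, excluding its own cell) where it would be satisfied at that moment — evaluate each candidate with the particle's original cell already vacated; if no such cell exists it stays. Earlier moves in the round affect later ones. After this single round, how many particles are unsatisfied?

Initially unsatisfied (in order): (1,2), (2,1), (5,2), (5,4).
  (1,2) → (1,1).
  (2,1): now satisfied by earlier moves; stays.
  (5,2) → (1,2).
  (5,4) → (1,4).
Resulting grid:
B R R R
B R R R
_ B B B
_ B B B
_ _ B _
All satisfied now.

0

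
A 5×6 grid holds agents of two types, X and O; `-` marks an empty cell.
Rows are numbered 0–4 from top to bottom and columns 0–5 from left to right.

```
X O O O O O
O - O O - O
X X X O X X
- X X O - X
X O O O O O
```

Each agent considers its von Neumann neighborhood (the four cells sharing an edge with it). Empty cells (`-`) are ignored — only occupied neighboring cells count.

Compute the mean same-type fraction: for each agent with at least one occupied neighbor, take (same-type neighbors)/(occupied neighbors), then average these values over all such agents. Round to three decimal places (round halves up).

0.622

Row 0: (0,0)X 0/2 · (0,1)O 1/2 · (0,2)O 3/3 · (0,3)O 3/3 · (0,4)O 2/2 · (0,5)O 2/2
Row 1: (1,0)O 0/2 · (1,2)O 2/3 · (1,3)O 3/3 · (1,5)O 1/2
Row 2: (2,0)X 1/2 · (2,1)X 3/3 · (2,2)X 2/4 · (2,3)O 2/4 · (2,4)X 1/2 · (2,5)X 2/3
Row 3: (3,1)X 2/3 · (3,2)X 2/4 · (3,3)O 2/3 · (3,5)X 1/2
Row 4: (4,0)X 0/1 · (4,1)O 1/3 · (4,2)O 2/3 · (4,3)O 3/3 · (4,4)O 2/2 · (4,5)O 1/2
Sum over 26 agents: 0/2 + 1/2 + 3/3 + 3/3 + 2/2 + 2/2 + 0/2 + 2/3 + 3/3 + 1/2 + 1/2 + 3/3 + 2/4 + 2/4 + 1/2 + 2/3 + 2/3 + 2/4 + 2/3 + 1/2 + 0/1 + 1/3 + 2/3 + 3/3 + 2/2 + 1/2 = 97/6; mean = 97/6 ÷ 26 = 97/156 = 0.621794… → 0.622.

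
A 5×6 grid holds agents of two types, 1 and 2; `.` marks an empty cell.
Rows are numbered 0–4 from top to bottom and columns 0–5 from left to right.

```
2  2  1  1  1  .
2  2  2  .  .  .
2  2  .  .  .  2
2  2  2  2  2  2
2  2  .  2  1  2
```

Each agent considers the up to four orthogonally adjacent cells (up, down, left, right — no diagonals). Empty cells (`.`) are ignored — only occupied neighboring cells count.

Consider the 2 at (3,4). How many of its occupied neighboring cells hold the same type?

2

Occupied neighbors of (3,4): (4,4)=1, (3,3)=2, (3,5)=2.
Same type (2): 2 of 3.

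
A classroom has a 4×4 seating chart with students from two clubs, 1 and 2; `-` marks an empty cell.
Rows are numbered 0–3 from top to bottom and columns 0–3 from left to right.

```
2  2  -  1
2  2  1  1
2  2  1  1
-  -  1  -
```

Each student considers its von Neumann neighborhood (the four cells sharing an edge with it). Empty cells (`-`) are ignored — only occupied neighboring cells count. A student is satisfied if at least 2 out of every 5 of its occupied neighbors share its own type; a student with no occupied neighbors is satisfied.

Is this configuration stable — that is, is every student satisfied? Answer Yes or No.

Yes

Row 0: (0,0)2 2/2 ✓ · (0,1)2 2/2 ✓ · (0,3)1 1/1 ✓
Row 1: (1,0)2 3/3 ✓ · (1,1)2 3/4 ✓ · (1,2)1 2/3 ✓ · (1,3)1 3/3 ✓
Row 2: (2,0)2 2/2 ✓ · (2,1)2 2/3 ✓ · (2,2)1 3/4 ✓ · (2,3)1 2/2 ✓
Row 3: (3,2)1 1/1 ✓
All meet the threshold, so the configuration is stable.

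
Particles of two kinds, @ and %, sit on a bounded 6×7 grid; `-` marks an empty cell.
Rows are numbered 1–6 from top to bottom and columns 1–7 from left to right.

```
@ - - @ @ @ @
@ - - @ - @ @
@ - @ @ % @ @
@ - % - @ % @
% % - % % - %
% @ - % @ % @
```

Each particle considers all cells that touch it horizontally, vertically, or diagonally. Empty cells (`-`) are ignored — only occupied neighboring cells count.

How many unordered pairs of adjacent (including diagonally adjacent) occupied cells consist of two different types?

25

Scan each occupied cell's neighbors to the right and below (and the two forward diagonals) so each pair is counted once.
Row 1: @(1,1)–@(2,1)= @(1,4)–@(1,5)= @(1,4)–@(2,4)= @(1,5)–@(1,6)= @(1,5)–@(2,6)= @(1,5)–@(2,4)= @(1,6)–@(1,7)= @(1,6)–@(2,6)= @(1,6)–@(2,7)= @(1,7)–@(2,7)= @(1,7)–@(2,6)=  → 0/11 unlike.
Row 2: @(2,1)–@(3,1)= @(2,4)–@(3,4)= @(2,4)–%(3,5)≠ @(2,4)–@(3,3)= @(2,6)–@(2,7)= @(2,6)–@(3,6)= @(2,6)–@(3,7)= @(2,6)–%(3,5)≠ @(2,7)–@(3,7)= @(2,7)–@(3,6)=  → 2/10 unlike.
Row 3: @(3,1)–@(4,1)= @(3,3)–@(3,4)= @(3,3)–%(4,3)≠ @(3,4)–%(3,5)≠ @(3,4)–@(4,5)= @(3,4)–%(4,3)≠ %(3,5)–@(3,6)≠ %(3,5)–@(4,5)≠ %(3,5)–%(4,6)= @(3,6)–@(3,7)= @(3,6)–%(4,6)≠ @(3,6)–@(4,7)= @(3,6)–@(4,5)= @(3,7)–@(4,7)= @(3,7)–%(4,6)≠  → 7/15 unlike.
Row 4: @(4,1)–%(5,1)≠ @(4,1)–%(5,2)≠ %(4,3)–%(5,4)= %(4,3)–%(5,2)= @(4,5)–%(4,6)≠ @(4,5)–%(5,5)≠ @(4,5)–%(5,4)≠ %(4,6)–@(4,7)≠ %(4,6)–%(5,7)= %(4,6)–%(5,5)= @(4,7)–%(5,7)≠  → 7/11 unlike.
Row 5: %(5,1)–%(5,2)= %(5,1)–%(6,1)= %(5,1)–@(6,2)≠ %(5,2)–@(6,2)≠ %(5,2)–%(6,1)= %(5,4)–%(5,5)= %(5,4)–%(6,4)= %(5,4)–@(6,5)≠ %(5,5)–@(6,5)≠ %(5,5)–%(6,6)= %(5,5)–%(6,4)= %(5,7)–@(6,7)≠ %(5,7)–%(6,6)=  → 5/13 unlike.
Row 6: %(6,1)–@(6,2)≠ %(6,4)–@(6,5)≠ @(6,5)–%(6,6)≠ %(6,6)–@(6,7)≠  → 4/4 unlike.
Total adjacent occupied pairs: 64; unlike-type pairs: 25.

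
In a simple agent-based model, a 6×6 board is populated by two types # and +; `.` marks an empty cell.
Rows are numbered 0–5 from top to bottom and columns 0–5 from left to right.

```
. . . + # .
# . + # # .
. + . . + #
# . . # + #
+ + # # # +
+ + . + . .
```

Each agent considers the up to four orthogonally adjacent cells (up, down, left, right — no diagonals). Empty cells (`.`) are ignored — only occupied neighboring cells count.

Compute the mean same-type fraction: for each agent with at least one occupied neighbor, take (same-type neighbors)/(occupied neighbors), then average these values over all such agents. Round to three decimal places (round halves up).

Row 0: (0,3)+ 0/2 · (0,4)# 1/2
Row 1: (1,0)# — no occupied neighbors · (1,2)+ 0/1 · (1,3)# 1/3 · (1,4)# 2/3
Row 2: (2,1)+ — no occupied neighbors · (2,4)+ 1/3 · (2,5)# 1/2
Row 3: (3,0)# 0/1 · (3,3)# 1/2 · (3,4)+ 1/4 · (3,5)# 1/3
Row 4: (4,0)+ 2/3 · (4,1)+ 2/3 · (4,2)# 1/2 · (4,3)# 3/4 · (4,4)# 1/3 · (4,5)+ 0/2
Row 5: (5,0)+ 2/2 · (5,1)+ 2/2 · (5,3)+ 0/1
Sum over 20 agents: 0/2 + 1/2 + 0/1 + 1/3 + 2/3 + 1/3 + 1/2 + 0/1 + 1/2 + 1/4 + 1/3 + 2/3 + 2/3 + 1/2 + 3/4 + 1/3 + 0/2 + 2/2 + 2/2 + 0/1 = 25/3; mean = 25/3 ÷ 20 = 5/12 = 0.416666… → 0.417.

0.417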